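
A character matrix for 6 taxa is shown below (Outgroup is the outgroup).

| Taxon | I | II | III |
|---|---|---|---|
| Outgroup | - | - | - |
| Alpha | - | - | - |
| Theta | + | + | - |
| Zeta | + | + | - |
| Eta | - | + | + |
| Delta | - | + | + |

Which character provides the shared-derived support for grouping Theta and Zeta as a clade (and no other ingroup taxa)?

The outgroup has state '-' for every character, so '+' is the derived state throughout.
I (derived state '+') is shared by Theta and Zeta — a synapomorphy uniting that clade.
Only Delta, Eta, Theta, and Zeta show the derived state '+' for II, supporting them as a clade.
Only Delta and Eta show the derived state '+' for III, supporting them as a clade.
Most parsimonious ingroup topology: (Alpha,((Theta,Zeta),(Eta,Delta))).
The clade {Theta, Zeta} is supported by I: its derived state '+' occurs in exactly those taxa and in no other taxon (including the outgroup).

I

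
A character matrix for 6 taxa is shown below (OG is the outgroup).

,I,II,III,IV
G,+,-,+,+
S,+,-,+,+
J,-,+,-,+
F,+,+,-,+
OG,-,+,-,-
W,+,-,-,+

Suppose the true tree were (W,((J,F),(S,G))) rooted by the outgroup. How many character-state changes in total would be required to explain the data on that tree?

Map each character onto (W,((J,F),(S,G))) (rooted by OG) and count the minimum state changes it requires (Fitch parsimony):
I: 2; II: 2; III: 1; IV: 1.
Total tree length = 6.

6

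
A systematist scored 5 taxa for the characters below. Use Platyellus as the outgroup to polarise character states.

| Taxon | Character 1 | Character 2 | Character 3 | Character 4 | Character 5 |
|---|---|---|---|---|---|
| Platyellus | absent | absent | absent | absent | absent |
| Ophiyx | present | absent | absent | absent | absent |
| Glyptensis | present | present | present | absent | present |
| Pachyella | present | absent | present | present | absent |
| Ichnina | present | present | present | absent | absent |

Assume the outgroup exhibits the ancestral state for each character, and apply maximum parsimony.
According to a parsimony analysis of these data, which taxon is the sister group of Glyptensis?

The outgroup has state 'absent' for every character, so 'present' is the derived state throughout.
Character 1 (derived state 'present') is shared by all ingroup taxa — unites the whole ingroup.
Character 2: derived state 'present' in Glyptensis and Ichnina only — synapomorphy for {Glyptensis, Ichnina}.
Character 3 (derived state 'present') is shared by Glyptensis, Ichnina, and Pachyella — a synapomorphy uniting that clade.
Character 4 (derived state 'present') is unique to Pachyella (autapomorphy; uninformative for grouping).
Character 5: derived state 'present' in Glyptensis only — an autapomorphy, so it tells us nothing about relationships among taxa.
Most parsimonious ingroup topology: (Ophiyx,((Glyptensis,Ichnina),Pachyella)).
Glyptensis and Ichnina form a cherry on this tree, so they are sister taxa.

Ichnina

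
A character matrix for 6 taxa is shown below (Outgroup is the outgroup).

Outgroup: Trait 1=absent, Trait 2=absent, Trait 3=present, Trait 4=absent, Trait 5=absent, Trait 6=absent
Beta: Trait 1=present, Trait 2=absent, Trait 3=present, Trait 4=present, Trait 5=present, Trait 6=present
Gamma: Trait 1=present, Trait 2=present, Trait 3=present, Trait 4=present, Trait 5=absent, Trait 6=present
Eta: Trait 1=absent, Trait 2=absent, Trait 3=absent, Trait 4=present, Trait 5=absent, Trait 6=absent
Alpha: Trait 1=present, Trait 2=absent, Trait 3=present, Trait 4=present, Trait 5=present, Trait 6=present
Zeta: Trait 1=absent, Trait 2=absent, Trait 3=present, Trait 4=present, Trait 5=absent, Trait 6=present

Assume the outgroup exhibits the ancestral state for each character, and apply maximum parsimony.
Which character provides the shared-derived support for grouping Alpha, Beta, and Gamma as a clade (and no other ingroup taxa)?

Character polarity is set by the outgroup: the derived state is whichever differs from the outgroup's state, so for Trait 3 the derived state is 'absent', and for the remaining characters it is 'present'.
Only Alpha, Beta, and Gamma show the derived state 'present' for Trait 1, supporting them as a clade.
Trait 2: derived state 'present' in Gamma only — an autapomorphy, so it tells us nothing about relationships among taxa.
Trait 3 (derived state 'absent') is unique to Eta (autapomorphy; uninformative for grouping).
All ingroup taxa share the derived state 'present' for Trait 4; it defines the ingroup but does not resolve relationships within it.
Only Alpha and Beta show the derived state 'present' for Trait 5, supporting them as a clade.
Trait 6: derived state 'present' in Alpha, Beta, Gamma, and Zeta only — synapomorphy for {Alpha, Beta, Gamma, Zeta}.
Most parsimonious ingroup topology: ((((Beta,Alpha),Gamma),Zeta),Eta).
The clade {Alpha, Beta, Gamma} is supported by Trait 1: its derived state 'present' occurs in exactly those taxa and in no other taxon (including the outgroup).

Trait 1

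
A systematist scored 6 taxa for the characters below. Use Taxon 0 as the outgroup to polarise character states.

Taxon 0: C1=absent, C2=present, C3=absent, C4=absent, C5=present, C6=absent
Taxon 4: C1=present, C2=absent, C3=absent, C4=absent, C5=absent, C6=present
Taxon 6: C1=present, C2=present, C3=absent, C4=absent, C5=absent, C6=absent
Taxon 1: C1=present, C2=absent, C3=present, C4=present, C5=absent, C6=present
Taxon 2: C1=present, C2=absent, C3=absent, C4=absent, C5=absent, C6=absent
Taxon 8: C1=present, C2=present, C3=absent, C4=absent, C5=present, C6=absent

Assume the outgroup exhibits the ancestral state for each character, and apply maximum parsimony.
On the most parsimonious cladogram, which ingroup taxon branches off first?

Character polarity is set by the outgroup: the derived state is whichever differs from the outgroup's state, so for C2, C5 the derived state is 'absent', and for the remaining characters it is 'present'.
C1 (derived state 'present') is shared by all ingroup taxa — unites the whole ingroup.
Only Taxon 1, Taxon 2, and Taxon 4 show the derived state 'absent' for C2, supporting them as a clade.
C3: derived state 'present' in Taxon 1 only — an autapomorphy, so it tells us nothing about relationships among taxa.
C4 (derived state 'present') is unique to Taxon 1 (autapomorphy; uninformative for grouping).
C5: derived state 'absent' in Taxon 1, Taxon 2, Taxon 4, and Taxon 6 only — synapomorphy for {Taxon 1, Taxon 2, Taxon 4, Taxon 6}.
C6: derived state 'present' in Taxon 1 and Taxon 4 only — synapomorphy for {Taxon 1, Taxon 4}.
Most parsimonious ingroup topology: ((((Taxon 4,Taxon 1),Taxon 2),Taxon 6),Taxon 8).
Taxon 8 is sister to the clade containing all other ingroup taxa, so it is the earliest-diverging (most basal) ingroup lineage.

Taxon 8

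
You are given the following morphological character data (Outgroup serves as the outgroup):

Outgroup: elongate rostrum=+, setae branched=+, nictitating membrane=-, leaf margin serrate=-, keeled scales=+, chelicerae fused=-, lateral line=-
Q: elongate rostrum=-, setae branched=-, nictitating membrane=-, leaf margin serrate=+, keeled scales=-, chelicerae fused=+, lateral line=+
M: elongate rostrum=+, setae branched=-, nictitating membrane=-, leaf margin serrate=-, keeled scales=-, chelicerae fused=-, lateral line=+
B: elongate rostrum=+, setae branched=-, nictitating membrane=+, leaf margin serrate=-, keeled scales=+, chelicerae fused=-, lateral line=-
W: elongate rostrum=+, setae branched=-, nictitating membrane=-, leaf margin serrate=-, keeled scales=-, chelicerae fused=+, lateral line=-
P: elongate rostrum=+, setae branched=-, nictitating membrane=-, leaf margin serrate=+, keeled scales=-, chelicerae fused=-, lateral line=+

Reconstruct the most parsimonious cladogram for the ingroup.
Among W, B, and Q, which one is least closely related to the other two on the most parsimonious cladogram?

B

Character polarity is set by the outgroup: the derived state is whichever differs from the outgroup's state, so for elongate rostrum, setae branched, keeled scales the derived state is '-', and for the remaining characters it is '+'.
elongate rostrum: derived state '-' in Q only — an autapomorphy, so it tells us nothing about relationships among taxa.
All ingroup taxa share the derived state '-' for setae branched; it defines the ingroup but does not resolve relationships within it.
nictitating membrane: derived state '+' in B only — an autapomorphy, so it tells us nothing about relationships among taxa.
Only P and Q show the derived state '+' for leaf margin serrate, supporting them as a clade.
keeled scales: derived state '-' in M, P, Q, and W only — synapomorphy for {M, P, Q, W}.
chelicerae fused groups Q and W, which is incompatible with the clades supported by the remaining characters; treating it as convergent (homoplasy) costs fewer steps than any alternative tree.
lateral line (derived state '+') is shared by M, P, and Q — a synapomorphy uniting that clade.
Most parsimonious ingroup topology: ((((Q,P),M),W),B).
Q and W share a more recent common ancestor with each other than either does with B, so B is the least closely related of the three.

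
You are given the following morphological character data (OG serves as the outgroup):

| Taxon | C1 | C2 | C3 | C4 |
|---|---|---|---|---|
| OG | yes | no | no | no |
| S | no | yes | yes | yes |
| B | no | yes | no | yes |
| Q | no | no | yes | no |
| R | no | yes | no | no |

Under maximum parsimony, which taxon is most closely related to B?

S

Character polarity is set by the outgroup: the derived state is whichever differs from the outgroup's state, so for C1 the derived state is 'no', and for the remaining characters it is 'yes'.
C1 (derived state 'no') is shared by all ingroup taxa — unites the whole ingroup.
Only B, R, and S show the derived state 'yes' for C2, supporting them as a clade.
C3 (state 'yes') occurs in Q and S but conflicts with the nesting implied by the other characters — most parsimoniously interpreted as homoplasy.
C4 (derived state 'yes') is shared by B and S — a synapomorphy uniting that clade.
Most parsimonious ingroup topology: (((S,B),R),Q).
B and S form a cherry on this tree, so they are sister taxa.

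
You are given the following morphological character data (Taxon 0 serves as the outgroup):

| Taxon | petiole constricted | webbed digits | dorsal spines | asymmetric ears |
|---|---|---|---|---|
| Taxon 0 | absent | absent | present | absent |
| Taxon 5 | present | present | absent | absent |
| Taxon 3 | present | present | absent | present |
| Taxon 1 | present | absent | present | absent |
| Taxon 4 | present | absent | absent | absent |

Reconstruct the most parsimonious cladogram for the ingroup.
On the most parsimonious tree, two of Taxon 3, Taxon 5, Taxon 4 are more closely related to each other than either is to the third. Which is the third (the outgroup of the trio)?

Taxon 4

Character polarity is set by the outgroup: the derived state is whichever differs from the outgroup's state, so for dorsal spines the derived state is 'absent', and for the remaining characters it is 'present'.
petiole constricted (derived state 'present') is shared by all ingroup taxa — unites the whole ingroup.
webbed digits (derived state 'present') is shared by Taxon 3 and Taxon 5 — a synapomorphy uniting that clade.
dorsal spines (derived state 'absent') is shared by Taxon 3, Taxon 4, and Taxon 5 — a synapomorphy uniting that clade.
asymmetric ears (derived state 'present') is unique to Taxon 3 (autapomorphy; uninformative for grouping).
Most parsimonious ingroup topology: (((Taxon 5,Taxon 3),Taxon 4),Taxon 1).
Taxon 5 and Taxon 3 share a more recent common ancestor with each other than either does with Taxon 4, so Taxon 4 is the least closely related of the three.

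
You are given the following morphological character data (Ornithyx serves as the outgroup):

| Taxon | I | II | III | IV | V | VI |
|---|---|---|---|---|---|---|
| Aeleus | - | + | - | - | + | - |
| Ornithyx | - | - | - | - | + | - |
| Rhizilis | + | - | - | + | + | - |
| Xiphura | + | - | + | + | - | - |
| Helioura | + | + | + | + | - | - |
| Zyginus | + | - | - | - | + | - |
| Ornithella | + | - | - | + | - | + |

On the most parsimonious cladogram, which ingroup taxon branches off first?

Aeleus

Character polarity is set by the outgroup: the derived state is whichever differs from the outgroup's state, so for V the derived state is '-', and for the remaining characters it is '+'.
I: derived state '+' in Helioura, Ornithella, Rhizilis, Xiphura, and Zyginus only — synapomorphy for {Helioura, Ornithella, Rhizilis, Xiphura, Zyginus}.
II (state '+') occurs in Aeleus and Helioura but conflicts with the nesting implied by the other characters — most parsimoniously interpreted as homoplasy.
III (derived state '+') is shared by Helioura and Xiphura — a synapomorphy uniting that clade.
IV: derived state '+' in Helioura, Ornithella, Rhizilis, and Xiphura only — synapomorphy for {Helioura, Ornithella, Rhizilis, Xiphura}.
V: derived state '-' in Helioura, Ornithella, and Xiphura only — synapomorphy for {Helioura, Ornithella, Xiphura}.
VI (derived state '+') is unique to Ornithella (autapomorphy; uninformative for grouping).
Most parsimonious ingroup topology: (((((Xiphura,Helioura),Ornithella),Rhizilis),Zyginus),Aeleus).
Aeleus is sister to the clade containing all other ingroup taxa, so it is the earliest-diverging (most basal) ingroup lineage.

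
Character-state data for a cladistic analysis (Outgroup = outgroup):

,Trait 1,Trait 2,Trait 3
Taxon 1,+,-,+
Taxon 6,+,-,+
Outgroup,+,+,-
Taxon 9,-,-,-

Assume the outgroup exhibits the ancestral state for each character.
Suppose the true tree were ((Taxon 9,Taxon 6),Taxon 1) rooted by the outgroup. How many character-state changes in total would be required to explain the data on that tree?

4

Map each character onto ((Taxon 9,Taxon 6),Taxon 1) (rooted by Outgroup) and count the minimum state changes it requires (Fitch parsimony):
Trait 1: 1; Trait 2: 1; Trait 3: 2.
Total tree length = 4.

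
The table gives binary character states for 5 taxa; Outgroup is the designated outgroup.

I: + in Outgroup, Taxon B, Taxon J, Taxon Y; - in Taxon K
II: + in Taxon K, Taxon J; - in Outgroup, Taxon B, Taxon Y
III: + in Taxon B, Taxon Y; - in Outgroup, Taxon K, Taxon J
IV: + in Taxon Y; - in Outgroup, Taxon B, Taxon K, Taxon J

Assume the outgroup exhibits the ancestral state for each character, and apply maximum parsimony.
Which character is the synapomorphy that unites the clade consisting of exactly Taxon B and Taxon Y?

Character polarity is set by the outgroup: the derived state is whichever differs from the outgroup's state, so for I the derived state is '-', and for the remaining characters it is '+'.
I (derived state '-') is unique to Taxon K (autapomorphy; uninformative for grouping).
II (derived state '+') is shared by Taxon J and Taxon K — a synapomorphy uniting that clade.
III: derived state '+' in Taxon B and Taxon Y only — synapomorphy for {Taxon B, Taxon Y}.
IV (derived state '+') is unique to Taxon Y (autapomorphy; uninformative for grouping).
Most parsimonious ingroup topology: ((Taxon B,Taxon Y),(Taxon K,Taxon J)).
The clade {Taxon B, Taxon Y} is supported by III: its derived state '+' occurs in exactly those taxa and in no other taxon (including the outgroup).

III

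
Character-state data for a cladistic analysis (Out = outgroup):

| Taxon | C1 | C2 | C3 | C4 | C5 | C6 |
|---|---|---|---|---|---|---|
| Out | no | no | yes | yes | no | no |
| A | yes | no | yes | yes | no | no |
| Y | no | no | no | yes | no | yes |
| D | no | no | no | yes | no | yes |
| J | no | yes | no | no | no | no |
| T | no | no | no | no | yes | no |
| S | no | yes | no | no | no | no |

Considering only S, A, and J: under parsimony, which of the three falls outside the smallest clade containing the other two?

Character polarity is set by the outgroup: the derived state is whichever differs from the outgroup's state, so for C3, C4 the derived state is 'no', and for the remaining characters it is 'yes'.
C1: derived state 'yes' in A only — an autapomorphy, so it tells us nothing about relationships among taxa.
Only J and S show the derived state 'yes' for C2, supporting them as a clade.
Only D, J, S, T, and Y show the derived state 'no' for C3, supporting them as a clade.
C4: derived state 'no' in J, S, and T only — synapomorphy for {J, S, T}.
C5: derived state 'yes' in T only — an autapomorphy, so it tells us nothing about relationships among taxa.
C6: derived state 'yes' in D and Y only — synapomorphy for {D, Y}.
Most parsimonious ingroup topology: (A,((Y,D),((J,S),T))).
J and S share a more recent common ancestor with each other than either does with A, so A is the least closely related of the three.

A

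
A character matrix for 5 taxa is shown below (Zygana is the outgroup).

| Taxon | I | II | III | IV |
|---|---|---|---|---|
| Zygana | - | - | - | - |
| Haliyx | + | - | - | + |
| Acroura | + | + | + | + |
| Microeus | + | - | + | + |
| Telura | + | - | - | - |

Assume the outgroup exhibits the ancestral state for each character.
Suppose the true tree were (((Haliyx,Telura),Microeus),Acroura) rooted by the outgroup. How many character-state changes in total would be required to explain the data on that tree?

6

Map each character onto (((Haliyx,Telura),Microeus),Acroura) (rooted by Zygana) and count the minimum state changes it requires (Fitch parsimony):
I: 1; II: 1; III: 2; IV: 2.
Total tree length = 6.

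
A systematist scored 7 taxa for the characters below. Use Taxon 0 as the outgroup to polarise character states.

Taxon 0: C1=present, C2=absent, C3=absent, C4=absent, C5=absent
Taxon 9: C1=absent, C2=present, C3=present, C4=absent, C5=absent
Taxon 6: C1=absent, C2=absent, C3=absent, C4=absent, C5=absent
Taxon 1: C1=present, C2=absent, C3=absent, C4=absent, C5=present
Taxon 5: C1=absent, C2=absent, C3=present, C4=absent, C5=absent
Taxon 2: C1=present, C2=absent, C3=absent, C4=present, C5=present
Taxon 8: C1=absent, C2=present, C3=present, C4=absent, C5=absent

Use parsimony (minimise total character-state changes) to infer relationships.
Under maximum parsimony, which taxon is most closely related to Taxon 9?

Character polarity is set by the outgroup: the derived state is whichever differs from the outgroup's state, so for C1 the derived state is 'absent', and for the remaining characters it is 'present'.
C1 (derived state 'absent') is shared by Taxon 5, Taxon 6, Taxon 8, and Taxon 9 — a synapomorphy uniting that clade.
C2 (derived state 'present') is shared by Taxon 8 and Taxon 9 — a synapomorphy uniting that clade.
Only Taxon 5, Taxon 8, and Taxon 9 show the derived state 'present' for C3, supporting them as a clade.
C4 (derived state 'present') is unique to Taxon 2 (autapomorphy; uninformative for grouping).
C5 (derived state 'present') is shared by Taxon 1 and Taxon 2 — a synapomorphy uniting that clade.
Most parsimonious ingroup topology: ((((Taxon 9,Taxon 8),Taxon 5),Taxon 6),(Taxon 1,Taxon 2)).
Taxon 9 and Taxon 8 form a cherry on this tree, so they are sister taxa.

Taxon 8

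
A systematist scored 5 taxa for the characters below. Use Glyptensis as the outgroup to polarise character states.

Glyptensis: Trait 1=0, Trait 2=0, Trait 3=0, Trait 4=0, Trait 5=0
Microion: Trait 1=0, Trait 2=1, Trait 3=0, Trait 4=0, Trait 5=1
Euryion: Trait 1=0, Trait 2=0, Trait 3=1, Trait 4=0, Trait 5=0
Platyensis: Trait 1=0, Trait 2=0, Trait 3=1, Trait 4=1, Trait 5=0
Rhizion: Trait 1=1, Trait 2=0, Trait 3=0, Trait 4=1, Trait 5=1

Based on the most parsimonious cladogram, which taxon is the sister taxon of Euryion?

Platyensis

The outgroup has state '0' for every character, so '1' is the derived state throughout.
Trait 1 (derived state '1') is unique to Rhizion (autapomorphy; uninformative for grouping).
Trait 2: derived state '1' in Microion only — an autapomorphy, so it tells us nothing about relationships among taxa.
Only Euryion and Platyensis show the derived state '1' for Trait 3, supporting them as a clade.
Trait 4 (state '1') occurs in Platyensis and Rhizion but conflicts with the nesting implied by the other characters — most parsimoniously interpreted as homoplasy.
Only Microion and Rhizion show the derived state '1' for Trait 5, supporting them as a clade.
Most parsimonious ingroup topology: ((Microion,Rhizion),(Euryion,Platyensis)).
Euryion and Platyensis form a cherry on this tree, so they are sister taxa.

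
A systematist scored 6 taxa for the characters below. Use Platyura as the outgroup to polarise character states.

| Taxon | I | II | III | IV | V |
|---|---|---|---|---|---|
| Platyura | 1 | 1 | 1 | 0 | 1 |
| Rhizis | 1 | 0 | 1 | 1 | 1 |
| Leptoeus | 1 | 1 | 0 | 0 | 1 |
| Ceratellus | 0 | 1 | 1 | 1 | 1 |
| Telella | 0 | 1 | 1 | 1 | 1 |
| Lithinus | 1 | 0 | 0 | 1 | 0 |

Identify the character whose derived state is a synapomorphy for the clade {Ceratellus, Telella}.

Character polarity is set by the outgroup: the derived state is whichever differs from the outgroup's state, so for I, II, III, V the derived state is '0', and for the remaining characters it is '1'.
I: derived state '0' in Ceratellus and Telella only — synapomorphy for {Ceratellus, Telella}.
II (derived state '0') is shared by Lithinus and Rhizis — a synapomorphy uniting that clade.
III (state '0') occurs in Leptoeus and Lithinus but conflicts with the nesting implied by the other characters — most parsimoniously interpreted as homoplasy.
IV (derived state '1') is shared by Ceratellus, Lithinus, Rhizis, and Telella — a synapomorphy uniting that clade.
V (derived state '0') is unique to Lithinus (autapomorphy; uninformative for grouping).
Most parsimonious ingroup topology: (((Rhizis,Lithinus),(Ceratellus,Telella)),Leptoeus).
The clade {Ceratellus, Telella} is supported by I: its derived state '0' occurs in exactly those taxa and in no other taxon (including the outgroup).

I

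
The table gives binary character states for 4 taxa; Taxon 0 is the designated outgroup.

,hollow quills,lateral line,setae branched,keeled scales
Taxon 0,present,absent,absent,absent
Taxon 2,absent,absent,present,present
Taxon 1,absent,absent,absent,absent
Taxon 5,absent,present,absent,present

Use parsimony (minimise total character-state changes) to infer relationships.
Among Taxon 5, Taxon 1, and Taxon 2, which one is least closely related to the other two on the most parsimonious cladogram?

Taxon 1

Character polarity is set by the outgroup: the derived state is whichever differs from the outgroup's state, so for hollow quills the derived state is 'absent', and for the remaining characters it is 'present'.
All ingroup taxa share the derived state 'absent' for hollow quills; it defines the ingroup but does not resolve relationships within it.
lateral line: derived state 'present' in Taxon 5 only — an autapomorphy, so it tells us nothing about relationships among taxa.
setae branched (derived state 'present') is unique to Taxon 2 (autapomorphy; uninformative for grouping).
keeled scales: derived state 'present' in Taxon 2 and Taxon 5 only — synapomorphy for {Taxon 2, Taxon 5}.
Most parsimonious ingroup topology: ((Taxon 2,Taxon 5),Taxon 1).
Taxon 5 and Taxon 2 share a more recent common ancestor with each other than either does with Taxon 1, so Taxon 1 is the least closely related of the three.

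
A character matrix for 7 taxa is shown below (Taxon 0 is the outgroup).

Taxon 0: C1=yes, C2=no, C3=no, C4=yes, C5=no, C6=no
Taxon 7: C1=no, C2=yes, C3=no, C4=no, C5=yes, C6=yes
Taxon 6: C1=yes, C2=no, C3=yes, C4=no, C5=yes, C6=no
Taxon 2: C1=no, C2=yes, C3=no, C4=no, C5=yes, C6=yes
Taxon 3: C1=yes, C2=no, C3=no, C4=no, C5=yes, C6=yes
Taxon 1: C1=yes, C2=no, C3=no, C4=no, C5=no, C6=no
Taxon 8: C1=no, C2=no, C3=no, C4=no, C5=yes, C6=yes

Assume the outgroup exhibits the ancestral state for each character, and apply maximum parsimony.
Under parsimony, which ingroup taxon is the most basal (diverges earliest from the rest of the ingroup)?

Taxon 1

Character polarity is set by the outgroup: the derived state is whichever differs from the outgroup's state, so for C1, C4 the derived state is 'no', and for the remaining characters it is 'yes'.
Only Taxon 2, Taxon 7, and Taxon 8 show the derived state 'no' for C1, supporting them as a clade.
Only Taxon 2 and Taxon 7 show the derived state 'yes' for C2, supporting them as a clade.
C3: derived state 'yes' in Taxon 6 only — an autapomorphy, so it tells us nothing about relationships among taxa.
All ingroup taxa share the derived state 'no' for C4; it defines the ingroup but does not resolve relationships within it.
C5 (derived state 'yes') is shared by Taxon 2, Taxon 3, Taxon 6, Taxon 7, and Taxon 8 — a synapomorphy uniting that clade.
Only Taxon 2, Taxon 3, Taxon 7, and Taxon 8 show the derived state 'yes' for C6, supporting them as a clade.
Most parsimonious ingroup topology: (((((Taxon 7,Taxon 2),Taxon 8),Taxon 3),Taxon 6),Taxon 1).
Taxon 1 is sister to the clade containing all other ingroup taxa, so it is the earliest-diverging (most basal) ingroup lineage.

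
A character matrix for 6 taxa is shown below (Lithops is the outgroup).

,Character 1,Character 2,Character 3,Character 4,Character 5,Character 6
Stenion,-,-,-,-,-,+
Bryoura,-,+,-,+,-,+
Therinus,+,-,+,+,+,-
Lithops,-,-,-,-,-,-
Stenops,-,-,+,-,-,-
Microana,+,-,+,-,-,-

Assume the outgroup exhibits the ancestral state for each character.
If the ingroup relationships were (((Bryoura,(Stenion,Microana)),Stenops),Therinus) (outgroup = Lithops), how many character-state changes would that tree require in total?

Map each character onto (((Bryoura,(Stenion,Microana)),Stenops),Therinus) (rooted by Lithops) and count the minimum state changes it requires (Fitch parsimony):
Character 1: 2; Character 2: 1; Character 3: 3; Character 4: 2; Character 5: 1; Character 6: 2.
Total tree length = 11.

11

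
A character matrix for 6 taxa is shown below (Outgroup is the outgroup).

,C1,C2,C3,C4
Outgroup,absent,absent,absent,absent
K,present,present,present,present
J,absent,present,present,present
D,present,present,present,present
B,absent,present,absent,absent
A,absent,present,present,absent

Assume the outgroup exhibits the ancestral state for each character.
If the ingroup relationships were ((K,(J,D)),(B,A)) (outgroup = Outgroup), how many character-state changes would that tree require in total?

Map each character onto ((K,(J,D)),(B,A)) (rooted by Outgroup) and count the minimum state changes it requires (Fitch parsimony):
C1: 2; C2: 1; C3: 2; C4: 1.
Total tree length = 6.

6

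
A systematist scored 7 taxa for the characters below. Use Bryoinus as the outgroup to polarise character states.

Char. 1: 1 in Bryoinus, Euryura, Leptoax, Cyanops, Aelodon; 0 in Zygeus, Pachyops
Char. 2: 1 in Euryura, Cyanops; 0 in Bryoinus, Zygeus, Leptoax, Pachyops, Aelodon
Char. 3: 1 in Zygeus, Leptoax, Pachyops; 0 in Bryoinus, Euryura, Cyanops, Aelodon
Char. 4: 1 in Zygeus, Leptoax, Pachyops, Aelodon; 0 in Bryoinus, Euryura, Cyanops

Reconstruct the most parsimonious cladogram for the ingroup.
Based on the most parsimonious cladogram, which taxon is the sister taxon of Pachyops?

Character polarity is set by the outgroup: the derived state is whichever differs from the outgroup's state, so for Char. 1 the derived state is '0', and for the remaining characters it is '1'.
Char. 1: derived state '0' in Pachyops and Zygeus only — synapomorphy for {Pachyops, Zygeus}.
Char. 2 (derived state '1') is shared by Cyanops and Euryura — a synapomorphy uniting that clade.
Char. 3: derived state '1' in Leptoax, Pachyops, and Zygeus only — synapomorphy for {Leptoax, Pachyops, Zygeus}.
Only Aelodon, Leptoax, Pachyops, and Zygeus show the derived state '1' for Char. 4, supporting them as a clade.
Most parsimonious ingroup topology: ((Euryura,Cyanops),(((Zygeus,Pachyops),Leptoax),Aelodon)).
Pachyops and Zygeus form a cherry on this tree, so they are sister taxa.

Zygeus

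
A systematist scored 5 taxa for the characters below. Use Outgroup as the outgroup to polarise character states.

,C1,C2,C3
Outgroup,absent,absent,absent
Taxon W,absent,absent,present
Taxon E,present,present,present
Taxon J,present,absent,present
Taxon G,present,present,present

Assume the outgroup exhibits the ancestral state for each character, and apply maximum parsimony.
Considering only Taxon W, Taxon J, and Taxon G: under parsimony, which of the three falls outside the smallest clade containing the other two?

Taxon W

The outgroup has state 'absent' for every character, so 'present' is the derived state throughout.
C1: derived state 'present' in Taxon E, Taxon G, and Taxon J only — synapomorphy for {Taxon E, Taxon G, Taxon J}.
C2 (derived state 'present') is shared by Taxon E and Taxon G — a synapomorphy uniting that clade.
All ingroup taxa share the derived state 'present' for C3; it defines the ingroup but does not resolve relationships within it.
Most parsimonious ingroup topology: (Taxon W,((Taxon E,Taxon G),Taxon J)).
Taxon G and Taxon J share a more recent common ancestor with each other than either does with Taxon W, so Taxon W is the least closely related of the three.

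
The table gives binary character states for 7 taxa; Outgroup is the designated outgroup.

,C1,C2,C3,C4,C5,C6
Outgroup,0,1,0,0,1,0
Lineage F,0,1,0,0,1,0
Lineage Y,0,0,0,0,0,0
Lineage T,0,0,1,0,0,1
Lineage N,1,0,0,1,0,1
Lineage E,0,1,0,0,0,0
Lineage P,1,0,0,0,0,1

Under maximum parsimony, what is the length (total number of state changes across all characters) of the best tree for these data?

Character polarity is set by the outgroup: the derived state is whichever differs from the outgroup's state, so for C2, C5 the derived state is '0', and for the remaining characters it is '1'.
C1: derived state '1' in Lineage N and Lineage P only — synapomorphy for {Lineage N, Lineage P}.
C2: derived state '0' in Lineage N, Lineage P, Lineage T, and Lineage Y only — synapomorphy for {Lineage N, Lineage P, Lineage T, Lineage Y}.
C3 (derived state '1') is unique to Lineage T (autapomorphy; uninformative for grouping).
C4: derived state '1' in Lineage N only — an autapomorphy, so it tells us nothing about relationships among taxa.
C5: derived state '0' in Lineage E, Lineage N, Lineage P, Lineage T, and Lineage Y only — synapomorphy for {Lineage E, Lineage N, Lineage P, Lineage T, Lineage Y}.
C6 (derived state '1') is shared by Lineage N, Lineage P, and Lineage T — a synapomorphy uniting that clade.
Most parsimonious ingroup topology: (Lineage F,((Lineage Y,(Lineage T,(Lineage N,Lineage P))),Lineage E)).
Changes per character on this tree: C1: 1; C2: 1; C3: 1; C4: 1; C5: 1; C6: 1.
Total = 6.

6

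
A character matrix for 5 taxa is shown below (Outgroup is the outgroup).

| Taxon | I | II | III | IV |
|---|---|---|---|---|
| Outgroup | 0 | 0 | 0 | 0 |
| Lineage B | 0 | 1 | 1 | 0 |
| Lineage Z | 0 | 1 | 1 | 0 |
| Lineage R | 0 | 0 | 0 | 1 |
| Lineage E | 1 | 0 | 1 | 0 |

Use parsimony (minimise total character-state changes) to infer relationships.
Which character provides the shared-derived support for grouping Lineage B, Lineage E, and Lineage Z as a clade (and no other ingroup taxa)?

III

The outgroup has state '0' for every character, so '1' is the derived state throughout.
I (derived state '1') is unique to Lineage E (autapomorphy; uninformative for grouping).
Only Lineage B and Lineage Z show the derived state '1' for II, supporting them as a clade.
Only Lineage B, Lineage E, and Lineage Z show the derived state '1' for III, supporting them as a clade.
IV (derived state '1') is unique to Lineage R (autapomorphy; uninformative for grouping).
Most parsimonious ingroup topology: (((Lineage B,Lineage Z),Lineage E),Lineage R).
The clade {Lineage B, Lineage E, Lineage Z} is supported by III: its derived state '1' occurs in exactly those taxa and in no other taxon (including the outgroup).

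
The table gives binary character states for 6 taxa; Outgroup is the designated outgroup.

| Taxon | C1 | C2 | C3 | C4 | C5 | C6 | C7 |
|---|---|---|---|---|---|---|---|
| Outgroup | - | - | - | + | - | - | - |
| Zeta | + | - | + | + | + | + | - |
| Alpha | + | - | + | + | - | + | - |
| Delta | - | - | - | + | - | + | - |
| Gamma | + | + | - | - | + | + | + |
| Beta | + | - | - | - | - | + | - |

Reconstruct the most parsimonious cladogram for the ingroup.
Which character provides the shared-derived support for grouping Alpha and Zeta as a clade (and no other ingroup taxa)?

Character polarity is set by the outgroup: the derived state is whichever differs from the outgroup's state, so for C4 the derived state is '-', and for the remaining characters it is '+'.
Only Alpha, Beta, Gamma, and Zeta show the derived state '+' for C1, supporting them as a clade.
C2: derived state '+' in Gamma only — an autapomorphy, so it tells us nothing about relationships among taxa.
Only Alpha and Zeta show the derived state '+' for C3, supporting them as a clade.
C4: derived state '-' in Beta and Gamma only — synapomorphy for {Beta, Gamma}.
C5 groups Gamma and Zeta, which is incompatible with the clades supported by the remaining characters; treating it as convergent (homoplasy) costs fewer steps than any alternative tree.
C6 (derived state '+') is shared by all ingroup taxa — unites the whole ingroup.
C7: derived state '+' in Gamma only — an autapomorphy, so it tells us nothing about relationships among taxa.
Most parsimonious ingroup topology: (((Zeta,Alpha),(Gamma,Beta)),Delta).
The clade {Alpha, Zeta} is supported by C3: its derived state '+' occurs in exactly those taxa and in no other taxon (including the outgroup).

C3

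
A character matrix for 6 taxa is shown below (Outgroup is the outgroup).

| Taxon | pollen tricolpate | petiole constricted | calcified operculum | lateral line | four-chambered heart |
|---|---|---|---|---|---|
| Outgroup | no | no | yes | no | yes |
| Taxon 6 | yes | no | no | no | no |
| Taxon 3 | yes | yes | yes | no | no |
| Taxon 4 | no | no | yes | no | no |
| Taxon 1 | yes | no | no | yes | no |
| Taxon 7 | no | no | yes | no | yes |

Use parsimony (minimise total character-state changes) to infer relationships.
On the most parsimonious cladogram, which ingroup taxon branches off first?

Taxon 7

Character polarity is set by the outgroup: the derived state is whichever differs from the outgroup's state, so for calcified operculum, four-chambered heart the derived state is 'no', and for the remaining characters it is 'yes'.
Only Taxon 1, Taxon 3, and Taxon 6 show the derived state 'yes' for pollen tricolpate, supporting them as a clade.
petiole constricted (derived state 'yes') is unique to Taxon 3 (autapomorphy; uninformative for grouping).
calcified operculum (derived state 'no') is shared by Taxon 1 and Taxon 6 — a synapomorphy uniting that clade.
lateral line (derived state 'yes') is unique to Taxon 1 (autapomorphy; uninformative for grouping).
four-chambered heart: derived state 'no' in Taxon 1, Taxon 3, Taxon 4, and Taxon 6 only — synapomorphy for {Taxon 1, Taxon 3, Taxon 4, Taxon 6}.
Most parsimonious ingroup topology: ((((Taxon 6,Taxon 1),Taxon 3),Taxon 4),Taxon 7).
Taxon 7 is sister to the clade containing all other ingroup taxa, so it is the earliest-diverging (most basal) ingroup lineage.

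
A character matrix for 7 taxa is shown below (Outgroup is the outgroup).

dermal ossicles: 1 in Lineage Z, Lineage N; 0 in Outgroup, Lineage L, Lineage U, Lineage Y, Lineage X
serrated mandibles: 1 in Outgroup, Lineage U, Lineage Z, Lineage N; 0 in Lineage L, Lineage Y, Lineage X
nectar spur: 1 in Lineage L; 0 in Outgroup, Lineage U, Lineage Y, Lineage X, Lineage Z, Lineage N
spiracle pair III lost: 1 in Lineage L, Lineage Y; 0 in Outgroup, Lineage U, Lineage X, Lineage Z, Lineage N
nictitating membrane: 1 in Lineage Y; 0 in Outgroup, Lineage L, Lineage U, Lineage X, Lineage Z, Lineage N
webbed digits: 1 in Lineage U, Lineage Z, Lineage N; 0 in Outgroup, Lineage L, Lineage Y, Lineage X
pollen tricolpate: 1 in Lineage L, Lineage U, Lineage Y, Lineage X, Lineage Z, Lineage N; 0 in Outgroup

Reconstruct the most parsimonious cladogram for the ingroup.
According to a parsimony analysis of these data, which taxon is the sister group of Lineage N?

Character polarity is set by the outgroup: the derived state is whichever differs from the outgroup's state, so for serrated mandibles the derived state is '0', and for the remaining characters it is '1'.
Only Lineage N and Lineage Z show the derived state '1' for dermal ossicles, supporting them as a clade.
serrated mandibles: derived state '0' in Lineage L, Lineage X, and Lineage Y only — synapomorphy for {Lineage L, Lineage X, Lineage Y}.
nectar spur: derived state '1' in Lineage L only — an autapomorphy, so it tells us nothing about relationships among taxa.
spiracle pair III lost: derived state '1' in Lineage L and Lineage Y only — synapomorphy for {Lineage L, Lineage Y}.
nictitating membrane: derived state '1' in Lineage Y only — an autapomorphy, so it tells us nothing about relationships among taxa.
Only Lineage N, Lineage U, and Lineage Z show the derived state '1' for webbed digits, supporting them as a clade.
pollen tricolpate (derived state '1') is shared by all ingroup taxa — unites the whole ingroup.
Most parsimonious ingroup topology: (((Lineage L,Lineage Y),Lineage X),(Lineage U,(Lineage Z,Lineage N))).
Lineage N and Lineage Z form a cherry on this tree, so they are sister taxa.

Lineage Z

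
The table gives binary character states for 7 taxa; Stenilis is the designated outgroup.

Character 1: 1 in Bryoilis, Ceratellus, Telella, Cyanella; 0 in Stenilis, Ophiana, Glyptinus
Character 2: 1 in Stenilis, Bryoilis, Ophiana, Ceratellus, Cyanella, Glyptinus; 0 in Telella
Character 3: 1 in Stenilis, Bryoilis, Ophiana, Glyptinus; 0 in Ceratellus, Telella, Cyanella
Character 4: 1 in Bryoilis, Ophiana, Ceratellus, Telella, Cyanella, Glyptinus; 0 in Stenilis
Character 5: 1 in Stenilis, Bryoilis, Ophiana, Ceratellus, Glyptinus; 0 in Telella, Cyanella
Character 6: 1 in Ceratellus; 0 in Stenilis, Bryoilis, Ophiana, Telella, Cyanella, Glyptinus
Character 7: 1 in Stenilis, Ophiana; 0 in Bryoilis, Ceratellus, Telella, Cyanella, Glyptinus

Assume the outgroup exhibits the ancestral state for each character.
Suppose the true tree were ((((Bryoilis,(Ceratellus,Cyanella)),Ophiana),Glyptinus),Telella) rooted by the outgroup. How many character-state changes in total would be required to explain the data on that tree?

11

Map each character onto ((((Bryoilis,(Ceratellus,Cyanella)),Ophiana),Glyptinus),Telella) (rooted by Stenilis) and count the minimum state changes it requires (Fitch parsimony):
Character 1: 2; Character 2: 1; Character 3: 2; Character 4: 1; Character 5: 2; Character 6: 1; Character 7: 2.
Total tree length = 11.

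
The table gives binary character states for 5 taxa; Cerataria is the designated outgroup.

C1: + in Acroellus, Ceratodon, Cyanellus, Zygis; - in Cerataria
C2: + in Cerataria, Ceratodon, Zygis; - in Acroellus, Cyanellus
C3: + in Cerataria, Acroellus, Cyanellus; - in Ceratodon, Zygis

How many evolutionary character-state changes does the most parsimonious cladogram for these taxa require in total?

Character polarity is set by the outgroup: the derived state is whichever differs from the outgroup's state, so for C2, C3 the derived state is '-', and for the remaining characters it is '+'.
C1 (derived state '+') is shared by all ingroup taxa — unites the whole ingroup.
C2: derived state '-' in Acroellus and Cyanellus only — synapomorphy for {Acroellus, Cyanellus}.
C3: derived state '-' in Ceratodon and Zygis only — synapomorphy for {Ceratodon, Zygis}.
Most parsimonious ingroup topology: ((Acroellus,Cyanellus),(Ceratodon,Zygis)).
Changes per character on this tree: C1: 1; C2: 1; C3: 1.
Total = 3.

3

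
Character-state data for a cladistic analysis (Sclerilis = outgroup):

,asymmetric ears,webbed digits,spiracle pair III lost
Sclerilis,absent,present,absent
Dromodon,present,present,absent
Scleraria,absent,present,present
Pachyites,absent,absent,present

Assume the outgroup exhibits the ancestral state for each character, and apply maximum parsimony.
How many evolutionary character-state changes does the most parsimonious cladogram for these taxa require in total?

3

Character polarity is set by the outgroup: the derived state is whichever differs from the outgroup's state, so for webbed digits the derived state is 'absent', and for the remaining characters it is 'present'.
asymmetric ears: derived state 'present' in Dromodon only — an autapomorphy, so it tells us nothing about relationships among taxa.
webbed digits: derived state 'absent' in Pachyites only — an autapomorphy, so it tells us nothing about relationships among taxa.
spiracle pair III lost: derived state 'present' in Pachyites and Scleraria only — synapomorphy for {Pachyites, Scleraria}.
Most parsimonious ingroup topology: (Dromodon,(Scleraria,Pachyites)).
Changes per character on this tree: asymmetric ears: 1; webbed digits: 1; spiracle pair III lost: 1.
Total = 3.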